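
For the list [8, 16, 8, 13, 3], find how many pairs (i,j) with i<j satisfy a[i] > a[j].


For each element, count the later elements that are smaller than it:
  8 (index 0): smaller elements after it = [3] -> 1
  16 (index 1): smaller elements after it = [8, 13, 3] -> 3
  8 (index 2): smaller elements after it = [3] -> 1
  13 (index 3): smaller elements after it = [3] -> 1
Total inversions = 1 + 3 + 1 + 1 = 6
Final answer: 6


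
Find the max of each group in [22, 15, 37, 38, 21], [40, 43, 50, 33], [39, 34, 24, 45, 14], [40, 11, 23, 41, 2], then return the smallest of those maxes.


Find max of each group:
  Group 1: [22, 15, 37, 38, 21] -> max = 38
  Group 2: [40, 43, 50, 33] -> max = 50
  Group 3: [39, 34, 24, 45, 14] -> max = 45
  Group 4: [40, 11, 23, 41, 2] -> max = 41
Maxes: [38, 50, 45, 41]
Minimum of maxes = 38
Final answer: 38


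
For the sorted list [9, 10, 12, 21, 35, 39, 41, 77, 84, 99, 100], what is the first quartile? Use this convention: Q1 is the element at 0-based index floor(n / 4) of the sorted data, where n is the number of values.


The list has n = 11 elements.
Q1 index = floor(11 / 4) = floor(2.75) = 2
Counting from index 0 in the sorted data, the element at index 2 is 12.
Final answer: 12


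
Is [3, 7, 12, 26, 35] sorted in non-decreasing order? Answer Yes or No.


Check consecutive pairs:
  3 <= 7? True
  7 <= 12? True
  12 <= 26? True
  26 <= 35? True
Every consecutive pair is in order, so the list is non-decreasing.
Final answer: Yes


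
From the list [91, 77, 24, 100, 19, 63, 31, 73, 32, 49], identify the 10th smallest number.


Sort ascending: [19, 24, 31, 32, 49, 63, 73, 77, 91, 100]
The 10th element (1-indexed) is at index 9.
Value = 100
Final answer: 100


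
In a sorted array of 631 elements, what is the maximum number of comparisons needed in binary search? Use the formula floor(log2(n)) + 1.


Binary search halves the search space each step.
Maximum comparisons = floor(log2(631)) + 1
log2(631) = 9.3015
floor(log2(631)) = 9, so 9 + 1 = 10
Final answer: 10


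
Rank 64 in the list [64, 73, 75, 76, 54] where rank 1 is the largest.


Sort descending: [76, 75, 73, 64, 54]
Find 64 in the sorted list.
64 is at position 4.
Final answer: 4


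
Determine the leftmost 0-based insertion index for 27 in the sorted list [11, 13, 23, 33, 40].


List is sorted: [11, 13, 23, 33, 40]
We need the leftmost position where 27 can be inserted, i.e. the first index whose element is >= 27 (or the end of the list if none is).
Binary search with low=0, high=5 (0-based indices):
  low=0, high=5, mid=2: a[2]=23 < 27, so low = 3
  low=3, high=5, mid=4: a[4]=40 >= 27, so high = 4
  low=3, high=4, mid=3: a[3]=33 >= 27, so high = 3
Now low = high = 3, so the insertion index is 3.
Final answer: 3


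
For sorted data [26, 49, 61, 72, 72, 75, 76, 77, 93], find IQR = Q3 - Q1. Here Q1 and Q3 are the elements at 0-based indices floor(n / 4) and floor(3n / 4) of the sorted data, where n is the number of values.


The data has n = 9 elements.
Q1 index = floor(9 / 4) = floor(2.25) = 2; Q3 index = floor(3 * 9 / 4) = floor(6.75) = 6
Q1 = element at index 2 = 61
Q3 = element at index 6 = 76
IQR = 76 - 61 = 15
Final answer: 15


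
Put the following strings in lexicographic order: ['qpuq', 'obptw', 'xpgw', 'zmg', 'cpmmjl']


Compare strings character by character (the first differing letter decides):
  'cpmmjl' < 'obptw' since 'c' < 'o' at position 1
  'obptw' < 'qpuq' since 'o' < 'q' at position 1
  'qpuq' < 'xpgw' since 'q' < 'x' at position 1
  'xpgw' < 'zmg' since 'x' < 'z' at position 1
Chaining these comparisons gives the alphabetical order.
Final answer: ['cpmmjl', 'obptw', 'qpuq', 'xpgw', 'zmg']


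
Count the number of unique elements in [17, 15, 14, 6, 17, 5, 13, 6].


List all unique values:
Distinct values: [5, 6, 13, 14, 15, 17]
Count = 6
Final answer: 6


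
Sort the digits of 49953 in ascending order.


The number 49953 has digits: 4, 9, 9, 5, 3
Sorted: 3, 4, 5, 9, 9
Joining the sorted digits gives the result.
Final answer: 34599


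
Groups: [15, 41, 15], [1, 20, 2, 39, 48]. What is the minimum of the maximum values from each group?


Find max of each group:
  Group 1: [15, 41, 15] -> max = 41
  Group 2: [1, 20, 2, 39, 48] -> max = 48
Maxes: [41, 48]
Minimum of maxes = 41
Final answer: 41


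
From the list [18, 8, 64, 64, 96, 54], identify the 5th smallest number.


Sort ascending: [8, 18, 54, 64, 64, 96]
The 5th element (1-indexed) is at index 4.
Value = 64
Final answer: 64


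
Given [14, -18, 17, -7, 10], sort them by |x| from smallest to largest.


Compute absolute values:
  |14| = 14
  |-18| = 18
  |17| = 17
  |-7| = 7
  |10| = 10
Absolute values in increasing order: 7 < 10 < 14 < 17 < 18
Listing the original numbers in that order gives the answer.
Final answer: [-7, 10, 14, 17, -18]


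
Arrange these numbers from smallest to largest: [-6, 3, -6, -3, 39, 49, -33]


Original list: [-6, 3, -6, -3, 39, 49, -33]
Repeatedly take the smallest remaining element:
  Remaining [-6, 3, -6, -3, 39, 49, -33] -> smallest is -33
  Remaining [-6, 3, -6, -3, 39, 49] -> smallest is -6
  Remaining [3, -6, -3, 39, 49] -> smallest is -6
  Remaining [3, -3, 39, 49] -> smallest is -3
  Remaining [3, 39, 49] -> smallest is 3
  Remaining [39, 49] -> smallest is 39
  Remaining [49] -> smallest is 49
Collecting the picks in order gives the sorted list.
Final answer: [-33, -6, -6, -3, 3, 39, 49]


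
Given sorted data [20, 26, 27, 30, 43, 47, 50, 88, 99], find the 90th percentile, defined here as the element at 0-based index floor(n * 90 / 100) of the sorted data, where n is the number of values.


The dataset has n = 9 elements.
Index = floor(9 * 90 / 100) = floor(810 / 100) = floor(8.1) = 8
Counting from index 0 in the sorted data, the element at index 8 is 99.
Final answer: 99


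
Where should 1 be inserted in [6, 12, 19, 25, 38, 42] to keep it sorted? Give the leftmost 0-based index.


List is sorted: [6, 12, 19, 25, 38, 42]
We need the leftmost position where 1 can be inserted, i.e. the first index whose element is >= 1 (or the end of the list if none is).
Binary search with low=0, high=6 (0-based indices):
  low=0, high=6, mid=3: a[3]=25 >= 1, so high = 3
  low=0, high=3, mid=1: a[1]=12 >= 1, so high = 1
  low=0, high=1, mid=0: a[0]=6 >= 1, so high = 0
Now low = high = 0, so the insertion index is 0.
Final answer: 0


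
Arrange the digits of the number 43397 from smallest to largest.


The number 43397 has digits: 4, 3, 3, 9, 7
Sorted: 3, 3, 4, 7, 9
Joining the sorted digits gives the result.
Final answer: 33479


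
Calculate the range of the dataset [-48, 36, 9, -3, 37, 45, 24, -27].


Maximum value: 45
Minimum value: -48
Range = 45 - (-48) = 93
Final answer: 93


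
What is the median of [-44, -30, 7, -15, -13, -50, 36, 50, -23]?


First, sort the list: [-50, -44, -30, -23, -15, -13, 7, 36, 50]
The list has 9 elements (odd count).
The middle index is 4 (0-based), and the element there is -15.
Final answer: -15


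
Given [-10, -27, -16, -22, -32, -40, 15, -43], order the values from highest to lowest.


Original list: [-10, -27, -16, -22, -32, -40, 15, -43]
Repeatedly take the largest remaining element:
  Remaining [-10, -27, -16, -22, -32, -40, 15, -43] -> largest is 15
  Remaining [-10, -27, -16, -22, -32, -40, -43] -> largest is -10
  Remaining [-27, -16, -22, -32, -40, -43] -> largest is -16
  Remaining [-27, -22, -32, -40, -43] -> largest is -22
  Remaining [-27, -32, -40, -43] -> largest is -27
  Remaining [-32, -40, -43] -> largest is -32
  Remaining [-40, -43] -> largest is -40
  Remaining [-43] -> largest is -43
Collecting the picks in order gives the descending list.
Final answer: [15, -10, -16, -22, -27, -32, -40, -43]


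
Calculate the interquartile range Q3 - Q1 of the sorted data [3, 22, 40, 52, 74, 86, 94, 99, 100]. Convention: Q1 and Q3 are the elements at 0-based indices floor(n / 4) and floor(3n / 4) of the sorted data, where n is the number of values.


The data has n = 9 elements.
Q1 index = floor(9 / 4) = floor(2.25) = 2; Q3 index = floor(3 * 9 / 4) = floor(6.75) = 6
Q1 = element at index 2 = 40
Q3 = element at index 6 = 94
IQR = 94 - 40 = 54
Final answer: 54


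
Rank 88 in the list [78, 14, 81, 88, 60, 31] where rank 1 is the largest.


Sort descending: [88, 81, 78, 60, 31, 14]
Find 88 in the sorted list.
88 is at position 1.
Final answer: 1


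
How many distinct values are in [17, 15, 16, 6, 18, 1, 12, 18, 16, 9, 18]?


List all unique values:
Distinct values: [1, 6, 9, 12, 15, 16, 17, 18]
Count = 8
Final answer: 8


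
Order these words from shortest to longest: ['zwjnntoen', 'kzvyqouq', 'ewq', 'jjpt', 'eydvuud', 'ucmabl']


Compute lengths:
  'zwjnntoen' has length 9
  'kzvyqouq' has length 8
  'ewq' has length 3
  'jjpt' has length 4
  'eydvuud' has length 7
  'ucmabl' has length 6
Lengths in increasing order: 3 < 4 < 6 < 7 < 8 < 9
Listing the words in that order gives the answer.
Final answer: ['ewq', 'jjpt', 'ucmabl', 'eydvuud', 'kzvyqouq', 'zwjnntoen']


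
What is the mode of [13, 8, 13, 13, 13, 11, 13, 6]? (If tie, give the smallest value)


Count the frequency of each value:
  6 appears 1 time(s)
  8 appears 1 time(s)
  11 appears 1 time(s)
  13 appears 5 time(s)
Maximum frequency is 5.
Only 13 reaches that frequency, so it is the mode.
Final answer: 13


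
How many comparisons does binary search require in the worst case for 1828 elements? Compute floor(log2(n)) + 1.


Binary search halves the search space each step.
Maximum comparisons = floor(log2(1828)) + 1
log2(1828) = 10.8361
floor(log2(1828)) = 10, so 10 + 1 = 11
Final answer: 11


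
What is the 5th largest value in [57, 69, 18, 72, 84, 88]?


Sort descending: [88, 84, 72, 69, 57, 18]
The 5th element (1-indexed) is at index 4.
Value = 57
Final answer: 57


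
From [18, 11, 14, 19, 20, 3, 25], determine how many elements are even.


Check each element:
  18 is even
  11 is odd
  14 is even
  19 is odd
  20 is even
  3 is odd
  25 is odd
Evens: [18, 14, 20]
Count of evens = 3
Final answer: 3


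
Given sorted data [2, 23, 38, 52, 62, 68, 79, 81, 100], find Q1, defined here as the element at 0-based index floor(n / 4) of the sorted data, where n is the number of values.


The list has n = 9 elements.
Q1 index = floor(9 / 4) = floor(2.25) = 2
Counting from index 0 in the sorted data, the element at index 2 is 38.
Final answer: 38


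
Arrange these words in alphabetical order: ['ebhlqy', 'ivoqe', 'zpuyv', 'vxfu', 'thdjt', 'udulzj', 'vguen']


Compare strings character by character (the first differing letter decides):
  'ebhlqy' < 'ivoqe' since 'e' < 'i' at position 1
  'ivoqe' < 'thdjt' since 'i' < 't' at position 1
  'thdjt' < 'udulzj' since 't' < 'u' at position 1
  'udulzj' < 'vguen' since 'u' < 'v' at position 1
  'vguen' < 'vxfu' since 'g' < 'x' at position 2
  'vxfu' < 'zpuyv' since 'v' < 'z' at position 1
Chaining these comparisons gives the alphabetical order.
Final answer: ['ebhlqy', 'ivoqe', 'thdjt', 'udulzj', 'vguen', 'vxfu', 'zpuyv']


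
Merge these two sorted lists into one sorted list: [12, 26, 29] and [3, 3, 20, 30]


List A: [12, 26, 29]
List B: [3, 3, 20, 30]
Repeatedly compare the front elements and take the smaller:
  12 vs 3 -> take 3
  12 vs 3 -> take 3
  12 vs 20 -> take 12
  26 vs 20 -> take 20
  26 vs 30 -> take 26
  29 vs 30 -> take 29
  A is exhausted; append the rest of B: [30]
Final answer: [3, 3, 12, 20, 26, 29, 30]


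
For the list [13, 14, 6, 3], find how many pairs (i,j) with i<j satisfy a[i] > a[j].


For each element, count the later elements that are smaller than it:
  13 (index 0): smaller elements after it = [6, 3] -> 2
  14 (index 1): smaller elements after it = [6, 3] -> 2
  6 (index 2): smaller elements after it = [3] -> 1
Total inversions = 2 + 2 + 1 = 5
Final answer: 5


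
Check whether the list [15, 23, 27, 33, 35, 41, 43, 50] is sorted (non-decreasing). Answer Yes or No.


Check consecutive pairs:
  15 <= 23? True
  23 <= 27? True
  27 <= 33? True
  33 <= 35? True
  35 <= 41? True
  41 <= 43? True
  43 <= 50? True
Every consecutive pair is in order, so the list is non-decreasing.
Final answer: Yes


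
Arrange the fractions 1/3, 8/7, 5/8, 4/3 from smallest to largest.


Convert to decimal for comparison:
  1/3 = 0.3333
  8/7 = 1.1429
  5/8 = 0.625
  4/3 = 1.3333
Decimals in increasing order: 0.3333 < 0.625 < 1.1429 < 1.3333
Writing each back as its fraction gives the sorted order.
Final answer: 1/3, 5/8, 8/7, 4/3


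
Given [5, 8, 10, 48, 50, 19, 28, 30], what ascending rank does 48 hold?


Sort ascending: [5, 8, 10, 19, 28, 30, 48, 50]
Find 48 in the sorted list.
48 is at position 7 (1-indexed).
Final answer: 7


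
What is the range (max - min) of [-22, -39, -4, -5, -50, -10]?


Maximum value: -4
Minimum value: -50
Range = -4 - (-50) = 46
Final answer: 46


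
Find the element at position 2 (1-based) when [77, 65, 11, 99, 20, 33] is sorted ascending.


Sort ascending: [11, 20, 33, 65, 77, 99]
The 2nd element (1-indexed) is at index 1.
Value = 20
Final answer: 20


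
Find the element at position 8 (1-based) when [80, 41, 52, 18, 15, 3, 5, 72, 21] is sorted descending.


Sort descending: [80, 72, 52, 41, 21, 18, 15, 5, 3]
The 8th element (1-indexed) is at index 7.
Value = 5
Final answer: 5


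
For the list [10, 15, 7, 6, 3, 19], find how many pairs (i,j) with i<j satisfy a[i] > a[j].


For each element, count the later elements that are smaller than it:
  10 (index 0): smaller elements after it = [7, 6, 3] -> 3
  15 (index 1): smaller elements after it = [7, 6, 3] -> 3
  7 (index 2): smaller elements after it = [6, 3] -> 2
  6 (index 3): smaller elements after it = [3] -> 1
  3 (index 4): smaller elements after it = [] -> 0
Total inversions = 3 + 3 + 2 + 1 + 0 = 9
Final answer: 9


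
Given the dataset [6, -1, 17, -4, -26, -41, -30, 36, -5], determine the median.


First, sort the list: [-41, -30, -26, -5, -4, -1, 6, 17, 36]
The list has 9 elements (odd count).
The middle index is 4 (0-based), and the element there is -4.
Final answer: -4


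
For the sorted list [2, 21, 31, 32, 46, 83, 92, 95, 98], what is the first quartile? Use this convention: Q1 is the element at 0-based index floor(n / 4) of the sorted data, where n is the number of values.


The list has n = 9 elements.
Q1 index = floor(9 / 4) = floor(2.25) = 2
Counting from index 0 in the sorted data, the element at index 2 is 31.
Final answer: 31


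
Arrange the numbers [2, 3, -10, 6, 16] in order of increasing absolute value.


Compute absolute values:
  |2| = 2
  |3| = 3
  |-10| = 10
  |6| = 6
  |16| = 16
Absolute values in increasing order: 2 < 3 < 6 < 10 < 16
Listing the original numbers in that order gives the answer.
Final answer: [2, 3, 6, -10, 16]


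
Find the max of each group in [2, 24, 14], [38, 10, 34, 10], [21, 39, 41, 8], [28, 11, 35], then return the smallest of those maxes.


Find max of each group:
  Group 1: [2, 24, 14] -> max = 24
  Group 2: [38, 10, 34, 10] -> max = 38
  Group 3: [21, 39, 41, 8] -> max = 41
  Group 4: [28, 11, 35] -> max = 35
Maxes: [24, 38, 41, 35]
Minimum of maxes = 24
Final answer: 24


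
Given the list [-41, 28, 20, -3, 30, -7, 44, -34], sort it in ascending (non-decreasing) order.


Original list: [-41, 28, 20, -3, 30, -7, 44, -34]
Repeatedly take the smallest remaining element:
  Remaining [-41, 28, 20, -3, 30, -7, 44, -34] -> smallest is -41
  Remaining [28, 20, -3, 30, -7, 44, -34] -> smallest is -34
  Remaining [28, 20, -3, 30, -7, 44] -> smallest is -7
  Remaining [28, 20, -3, 30, 44] -> smallest is -3
  Remaining [28, 20, 30, 44] -> smallest is 20
  Remaining [28, 30, 44] -> smallest is 28
  Remaining [30, 44] -> smallest is 30
  Remaining [44] -> smallest is 44
Collecting the picks in order gives the sorted list.
Final answer: [-41, -34, -7, -3, 20, 28, 30, 44]


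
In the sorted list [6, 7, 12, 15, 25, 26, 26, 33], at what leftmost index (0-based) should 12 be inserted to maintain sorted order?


List is sorted: [6, 7, 12, 15, 25, 26, 26, 33]
We need the leftmost position where 12 can be inserted, i.e. the first index whose element is >= 12 (or the end of the list if none is).
Binary search with low=0, high=8 (0-based indices):
  low=0, high=8, mid=4: a[4]=25 >= 12, so high = 4
  low=0, high=4, mid=2: a[2]=12 >= 12, so high = 2
  low=0, high=2, mid=1: a[1]=7 < 12, so low = 2
Now low = high = 2, so the insertion index is 2.
Final answer: 2


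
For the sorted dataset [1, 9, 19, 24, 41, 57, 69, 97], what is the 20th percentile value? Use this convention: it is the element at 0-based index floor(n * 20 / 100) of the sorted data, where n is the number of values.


The dataset has n = 8 elements.
Index = floor(8 * 20 / 100) = floor(160 / 100) = floor(1.6) = 1
Counting from index 0 in the sorted data, the element at index 1 is 9.
Final answer: 9


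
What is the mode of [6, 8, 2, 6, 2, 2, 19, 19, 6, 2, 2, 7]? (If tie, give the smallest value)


Count the frequency of each value:
  2 appears 5 time(s)
  6 appears 3 time(s)
  7 appears 1 time(s)
  8 appears 1 time(s)
  19 appears 2 time(s)
Maximum frequency is 5.
Only 2 reaches that frequency, so it is the mode.
Final answer: 2


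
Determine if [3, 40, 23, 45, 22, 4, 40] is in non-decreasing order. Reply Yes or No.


Check consecutive pairs:
  3 <= 40? True
  40 <= 23? False
  23 <= 45? True
  45 <= 22? False
  22 <= 4? False
  4 <= 40? True
3 consecutive pair(s) are out of order, so the list is not sorted.
Final answer: No


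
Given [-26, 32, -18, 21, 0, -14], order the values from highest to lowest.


Original list: [-26, 32, -18, 21, 0, -14]
Repeatedly take the largest remaining element:
  Remaining [-26, 32, -18, 21, 0, -14] -> largest is 32
  Remaining [-26, -18, 21, 0, -14] -> largest is 21
  Remaining [-26, -18, 0, -14] -> largest is 0
  Remaining [-26, -18, -14] -> largest is -14
  Remaining [-26, -18] -> largest is -18
  Remaining [-26] -> largest is -26
Collecting the picks in order gives the descending list.
Final answer: [32, 21, 0, -14, -18, -26]


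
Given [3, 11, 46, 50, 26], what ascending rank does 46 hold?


Sort ascending: [3, 11, 26, 46, 50]
Find 46 in the sorted list.
46 is at position 4 (1-indexed).
Final answer: 4


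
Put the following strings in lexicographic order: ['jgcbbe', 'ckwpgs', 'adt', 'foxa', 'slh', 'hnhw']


Compare strings character by character (the first differing letter decides):
  'adt' < 'ckwpgs' since 'a' < 'c' at position 1
  'ckwpgs' < 'foxa' since 'c' < 'f' at position 1
  'foxa' < 'hnhw' since 'f' < 'h' at position 1
  'hnhw' < 'jgcbbe' since 'h' < 'j' at position 1
  'jgcbbe' < 'slh' since 'j' < 's' at position 1
Chaining these comparisons gives the alphabetical order.
Final answer: ['adt', 'ckwpgs', 'foxa', 'hnhw', 'jgcbbe', 'slh']


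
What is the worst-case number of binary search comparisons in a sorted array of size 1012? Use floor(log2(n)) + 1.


Binary search halves the search space each step.
Maximum comparisons = floor(log2(1012)) + 1
log2(1012) = 9.983
floor(log2(1012)) = 9, so 9 + 1 = 10
Final answer: 10


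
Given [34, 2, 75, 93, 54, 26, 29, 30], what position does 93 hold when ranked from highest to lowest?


Sort descending: [93, 75, 54, 34, 30, 29, 26, 2]
Find 93 in the sorted list.
93 is at position 1.
Final answer: 1


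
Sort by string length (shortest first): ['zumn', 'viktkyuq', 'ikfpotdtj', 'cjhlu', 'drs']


Compute lengths:
  'zumn' has length 4
  'viktkyuq' has length 8
  'ikfpotdtj' has length 9
  'cjhlu' has length 5
  'drs' has length 3
Lengths in increasing order: 3 < 4 < 5 < 8 < 9
Listing the words in that order gives the answer.
Final answer: ['drs', 'zumn', 'cjhlu', 'viktkyuq', 'ikfpotdtj']


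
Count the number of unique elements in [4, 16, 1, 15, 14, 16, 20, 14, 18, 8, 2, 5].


List all unique values:
Distinct values: [1, 2, 4, 5, 8, 14, 15, 16, 18, 20]
Count = 10
Final answer: 10


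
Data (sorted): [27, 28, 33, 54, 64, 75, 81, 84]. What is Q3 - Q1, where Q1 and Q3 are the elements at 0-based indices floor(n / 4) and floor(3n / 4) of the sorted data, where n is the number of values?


The data has n = 8 elements.
Q1 index = floor(8 / 4) = floor(2) = 2; Q3 index = floor(3 * 8 / 4) = floor(6) = 6
Q1 = element at index 2 = 33
Q3 = element at index 6 = 81
IQR = 81 - 33 = 48
Final answer: 48


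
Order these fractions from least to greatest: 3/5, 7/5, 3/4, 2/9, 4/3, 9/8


Convert to decimal for comparison:
  3/5 = 0.6
  7/5 = 1.4
  3/4 = 0.75
  2/9 = 0.2222
  4/3 = 1.3333
  9/8 = 1.125
Decimals in increasing order: 0.2222 < 0.6 < 0.75 < 1.125 < 1.3333 < 1.4
Writing each back as its fraction gives the sorted order.
Final answer: 2/9, 3/5, 3/4, 9/8, 4/3, 7/5


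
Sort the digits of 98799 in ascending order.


The number 98799 has digits: 9, 8, 7, 9, 9
Sorted: 7, 8, 9, 9, 9
Joining the sorted digits gives the result.
Final answer: 78999


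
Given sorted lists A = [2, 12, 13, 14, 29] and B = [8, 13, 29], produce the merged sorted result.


List A: [2, 12, 13, 14, 29]
List B: [8, 13, 29]
Repeatedly compare the front elements and take the smaller:
  2 vs 8 -> take 2
  12 vs 8 -> take 8
  12 vs 13 -> take 12
  13 vs 13 -> take 13
  14 vs 13 -> take 13
  14 vs 29 -> take 14
  29 vs 29 -> take 29
  A is exhausted; append the rest of B: [29]
Final answer: [2, 8, 12, 13, 13, 14, 29, 29]


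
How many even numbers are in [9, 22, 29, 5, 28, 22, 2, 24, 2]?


Check each element:
  9 is odd
  22 is even
  29 is odd
  5 is odd
  28 is even
  22 is even
  2 is even
  24 is even
  2 is even
Evens: [22, 28, 22, 2, 24, 2]
Count of evens = 6
Final answer: 6


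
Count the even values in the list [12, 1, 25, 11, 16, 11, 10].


Check each element:
  12 is even
  1 is odd
  25 is odd
  11 is odd
  16 is even
  11 is odd
  10 is even
Evens: [12, 16, 10]
Count of evens = 3
Final answer: 3


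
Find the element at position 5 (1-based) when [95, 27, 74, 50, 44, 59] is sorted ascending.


Sort ascending: [27, 44, 50, 59, 74, 95]
The 5th element (1-indexed) is at index 4.
Value = 74
Final answer: 74


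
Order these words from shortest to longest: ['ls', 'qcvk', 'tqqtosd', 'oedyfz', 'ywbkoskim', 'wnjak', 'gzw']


Compute lengths:
  'ls' has length 2
  'qcvk' has length 4
  'tqqtosd' has length 7
  'oedyfz' has length 6
  'ywbkoskim' has length 9
  'wnjak' has length 5
  'gzw' has length 3
Lengths in increasing order: 2 < 3 < 4 < 5 < 6 < 7 < 9
Listing the words in that order gives the answer.
Final answer: ['ls', 'gzw', 'qcvk', 'wnjak', 'oedyfz', 'tqqtosd', 'ywbkoskim']


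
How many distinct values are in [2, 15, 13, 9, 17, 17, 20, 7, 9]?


List all unique values:
Distinct values: [2, 7, 9, 13, 15, 17, 20]
Count = 7
Final answer: 7


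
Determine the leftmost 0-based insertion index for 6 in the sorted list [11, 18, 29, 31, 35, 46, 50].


List is sorted: [11, 18, 29, 31, 35, 46, 50]
We need the leftmost position where 6 can be inserted, i.e. the first index whose element is >= 6 (or the end of the list if none is).
Binary search with low=0, high=7 (0-based indices):
  low=0, high=7, mid=3: a[3]=31 >= 6, so high = 3
  low=0, high=3, mid=1: a[1]=18 >= 6, so high = 1
  low=0, high=1, mid=0: a[0]=11 >= 6, so high = 0
Now low = high = 0, so the insertion index is 0.
Final answer: 0


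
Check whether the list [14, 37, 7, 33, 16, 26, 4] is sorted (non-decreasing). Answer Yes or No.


Check consecutive pairs:
  14 <= 37? True
  37 <= 7? False
  7 <= 33? True
  33 <= 16? False
  16 <= 26? True
  26 <= 4? False
3 consecutive pair(s) are out of order, so the list is not sorted.
Final answer: No


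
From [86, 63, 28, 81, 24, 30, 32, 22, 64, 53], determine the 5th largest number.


Sort descending: [86, 81, 64, 63, 53, 32, 30, 28, 24, 22]
The 5th element (1-indexed) is at index 4.
Value = 53
Final answer: 53


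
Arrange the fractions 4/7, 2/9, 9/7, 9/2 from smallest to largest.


Convert to decimal for comparison:
  4/7 = 0.5714
  2/9 = 0.2222
  9/7 = 1.2857
  9/2 = 4.5
Decimals in increasing order: 0.2222 < 0.5714 < 1.2857 < 4.5
Writing each back as its fraction gives the sorted order.
Final answer: 2/9, 4/7, 9/7, 9/2


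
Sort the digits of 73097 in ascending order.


The number 73097 has digits: 7, 3, 0, 9, 7
Sorted: 0, 3, 7, 7, 9
Joining the sorted digits gives the result.
Final answer: 03779


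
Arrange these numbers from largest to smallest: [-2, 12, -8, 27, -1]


Original list: [-2, 12, -8, 27, -1]
Repeatedly take the largest remaining element:
  Remaining [-2, 12, -8, 27, -1] -> largest is 27
  Remaining [-2, 12, -8, -1] -> largest is 12
  Remaining [-2, -8, -1] -> largest is -1
  Remaining [-2, -8] -> largest is -2
  Remaining [-8] -> largest is -8
Collecting the picks in order gives the descending list.
Final answer: [27, 12, -1, -2, -8]


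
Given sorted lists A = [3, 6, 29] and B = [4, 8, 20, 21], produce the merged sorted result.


List A: [3, 6, 29]
List B: [4, 8, 20, 21]
Repeatedly compare the front elements and take the smaller:
  3 vs 4 -> take 3
  6 vs 4 -> take 4
  6 vs 8 -> take 6
  29 vs 8 -> take 8
  29 vs 20 -> take 20
  29 vs 21 -> take 21
  B is exhausted; append the rest of A: [29]
Final answer: [3, 4, 6, 8, 20, 21, 29]


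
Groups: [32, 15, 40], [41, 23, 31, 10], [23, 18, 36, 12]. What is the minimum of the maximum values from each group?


Find max of each group:
  Group 1: [32, 15, 40] -> max = 40
  Group 2: [41, 23, 31, 10] -> max = 41
  Group 3: [23, 18, 36, 12] -> max = 36
Maxes: [40, 41, 36]
Minimum of maxes = 36
Final answer: 36


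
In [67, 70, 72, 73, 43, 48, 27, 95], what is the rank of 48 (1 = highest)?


Sort descending: [95, 73, 72, 70, 67, 48, 43, 27]
Find 48 in the sorted list.
48 is at position 6.
Final answer: 6


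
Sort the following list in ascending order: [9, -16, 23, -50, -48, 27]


Original list: [9, -16, 23, -50, -48, 27]
Repeatedly take the smallest remaining element:
  Remaining [9, -16, 23, -50, -48, 27] -> smallest is -50
  Remaining [9, -16, 23, -48, 27] -> smallest is -48
  Remaining [9, -16, 23, 27] -> smallest is -16
  Remaining [9, 23, 27] -> smallest is 9
  Remaining [23, 27] -> smallest is 23
  Remaining [27] -> smallest is 27
Collecting the picks in order gives the sorted list.
Final answer: [-50, -48, -16, 9, 23, 27]


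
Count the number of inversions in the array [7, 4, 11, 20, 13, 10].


For each element, count the later elements that are smaller than it:
  7 (index 0): smaller elements after it = [4] -> 1
  4 (index 1): smaller elements after it = [] -> 0
  11 (index 2): smaller elements after it = [10] -> 1
  20 (index 3): smaller elements after it = [13, 10] -> 2
  13 (index 4): smaller elements after it = [10] -> 1
Total inversions = 1 + 0 + 1 + 2 + 1 = 5
Final answer: 5


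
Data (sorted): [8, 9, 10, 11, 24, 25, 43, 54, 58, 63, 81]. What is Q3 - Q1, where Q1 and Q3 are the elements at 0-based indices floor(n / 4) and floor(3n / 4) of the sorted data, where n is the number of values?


The data has n = 11 elements.
Q1 index = floor(11 / 4) = floor(2.75) = 2; Q3 index = floor(3 * 11 / 4) = floor(8.25) = 8
Q1 = element at index 2 = 10
Q3 = element at index 8 = 58
IQR = 58 - 10 = 48
Final answer: 48


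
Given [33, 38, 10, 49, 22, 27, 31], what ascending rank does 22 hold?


Sort ascending: [10, 22, 27, 31, 33, 38, 49]
Find 22 in the sorted list.
22 is at position 2 (1-indexed).
Final answer: 2


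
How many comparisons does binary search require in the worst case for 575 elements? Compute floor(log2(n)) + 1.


Binary search halves the search space each step.
Maximum comparisons = floor(log2(575)) + 1
log2(575) = 9.1674
floor(log2(575)) = 9, so 9 + 1 = 10
Final answer: 10


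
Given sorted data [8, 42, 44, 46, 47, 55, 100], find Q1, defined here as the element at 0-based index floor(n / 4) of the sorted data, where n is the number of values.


The list has n = 7 elements.
Q1 index = floor(7 / 4) = floor(1.75) = 1
Counting from index 0 in the sorted data, the element at index 1 is 42.
Final answer: 42


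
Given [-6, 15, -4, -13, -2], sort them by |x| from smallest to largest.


Compute absolute values:
  |-6| = 6
  |15| = 15
  |-4| = 4
  |-13| = 13
  |-2| = 2
Absolute values in increasing order: 2 < 4 < 6 < 13 < 15
Listing the original numbers in that order gives the answer.
Final answer: [-2, -4, -6, -13, 15]


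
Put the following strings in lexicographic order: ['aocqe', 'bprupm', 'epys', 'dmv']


Compare strings character by character (the first differing letter decides):
  'aocqe' < 'bprupm' since 'a' < 'b' at position 1
  'bprupm' < 'dmv' since 'b' < 'd' at position 1
  'dmv' < 'epys' since 'd' < 'e' at position 1
Chaining these comparisons gives the alphabetical order.
Final answer: ['aocqe', 'bprupm', 'dmv', 'epys']


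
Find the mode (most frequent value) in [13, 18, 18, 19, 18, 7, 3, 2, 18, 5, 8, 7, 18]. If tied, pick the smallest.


Count the frequency of each value:
  2 appears 1 time(s)
  3 appears 1 time(s)
  5 appears 1 time(s)
  7 appears 2 time(s)
  8 appears 1 time(s)
  13 appears 1 time(s)
  18 appears 5 time(s)
  19 appears 1 time(s)
Maximum frequency is 5.
Only 18 reaches that frequency, so it is the mode.
Final answer: 18


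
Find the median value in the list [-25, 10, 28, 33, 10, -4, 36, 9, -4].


First, sort the list: [-25, -4, -4, 9, 10, 10, 28, 33, 36]
The list has 9 elements (odd count).
The middle index is 4 (0-based), and the element there is 10.
Final answer: 10


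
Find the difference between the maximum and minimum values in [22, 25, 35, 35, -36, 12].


Maximum value: 35
Minimum value: -36
Range = 35 - (-36) = 71
Final answer: 71


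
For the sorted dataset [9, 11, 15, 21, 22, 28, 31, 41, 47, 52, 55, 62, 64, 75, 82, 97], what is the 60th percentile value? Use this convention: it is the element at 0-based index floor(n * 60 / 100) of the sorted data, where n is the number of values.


The dataset has n = 16 elements.
Index = floor(16 * 60 / 100) = floor(960 / 100) = floor(9.6) = 9
Counting from index 0 in the sorted data, the element at index 9 is 52.
Final answer: 52


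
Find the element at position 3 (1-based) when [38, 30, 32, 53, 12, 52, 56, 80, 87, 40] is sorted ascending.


Sort ascending: [12, 30, 32, 38, 40, 52, 53, 56, 80, 87]
The 3rd element (1-indexed) is at index 2.
Value = 32
Final answer: 32


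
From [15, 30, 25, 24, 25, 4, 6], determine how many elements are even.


Check each element:
  15 is odd
  30 is even
  25 is odd
  24 is even
  25 is odd
  4 is even
  6 is even
Evens: [30, 24, 4, 6]
Count of evens = 4
Final answer: 4


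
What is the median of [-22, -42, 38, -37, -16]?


First, sort the list: [-42, -37, -22, -16, 38]
The list has 5 elements (odd count).
The middle index is 2 (0-based), and the element there is -22.
Final answer: -22


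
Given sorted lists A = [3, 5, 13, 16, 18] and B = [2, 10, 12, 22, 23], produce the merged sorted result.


List A: [3, 5, 13, 16, 18]
List B: [2, 10, 12, 22, 23]
Repeatedly compare the front elements and take the smaller:
  3 vs 2 -> take 2
  3 vs 10 -> take 3
  5 vs 10 -> take 5
  13 vs 10 -> take 10
  13 vs 12 -> take 12
  13 vs 22 -> take 13
  16 vs 22 -> take 16
  18 vs 22 -> take 18
  A is exhausted; append the rest of B: [22, 23]
Final answer: [2, 3, 5, 10, 12, 13, 16, 18, 22, 23]


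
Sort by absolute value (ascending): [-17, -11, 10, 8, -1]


Compute absolute values:
  |-17| = 17
  |-11| = 11
  |10| = 10
  |8| = 8
  |-1| = 1
Absolute values in increasing order: 1 < 8 < 10 < 11 < 17
Listing the original numbers in that order gives the answer.
Final answer: [-1, 8, 10, -11, -17]


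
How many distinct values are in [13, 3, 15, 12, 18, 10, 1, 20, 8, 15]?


List all unique values:
Distinct values: [1, 3, 8, 10, 12, 13, 15, 18, 20]
Count = 9
Final answer: 9


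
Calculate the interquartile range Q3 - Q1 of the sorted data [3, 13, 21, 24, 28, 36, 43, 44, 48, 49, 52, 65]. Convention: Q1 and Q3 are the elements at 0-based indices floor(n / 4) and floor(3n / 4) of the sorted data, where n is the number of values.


The data has n = 12 elements.
Q1 index = floor(12 / 4) = floor(3) = 3; Q3 index = floor(3 * 12 / 4) = floor(9) = 9
Q1 = element at index 3 = 24
Q3 = element at index 9 = 49
IQR = 49 - 24 = 25
Final answer: 25


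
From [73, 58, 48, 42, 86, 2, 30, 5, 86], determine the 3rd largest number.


Sort descending: [86, 86, 73, 58, 48, 42, 30, 5, 2]
The 3rd element (1-indexed) is at index 2.
Value = 73
Final answer: 73


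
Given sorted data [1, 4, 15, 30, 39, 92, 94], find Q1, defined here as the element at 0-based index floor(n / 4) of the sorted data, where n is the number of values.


The list has n = 7 elements.
Q1 index = floor(7 / 4) = floor(1.75) = 1
Counting from index 0 in the sorted data, the element at index 1 is 4.
Final answer: 4


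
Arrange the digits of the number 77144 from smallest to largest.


The number 77144 has digits: 7, 7, 1, 4, 4
Sorted: 1, 4, 4, 7, 7
Joining the sorted digits gives the result.
Final answer: 14477


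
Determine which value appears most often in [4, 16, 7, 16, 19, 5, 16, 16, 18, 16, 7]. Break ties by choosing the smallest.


Count the frequency of each value:
  4 appears 1 time(s)
  5 appears 1 time(s)
  7 appears 2 time(s)
  16 appears 5 time(s)
  18 appears 1 time(s)
  19 appears 1 time(s)
Maximum frequency is 5.
Only 16 reaches that frequency, so it is the mode.
Final answer: 16


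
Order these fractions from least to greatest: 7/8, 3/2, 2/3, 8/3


Convert to decimal for comparison:
  7/8 = 0.875
  3/2 = 1.5
  2/3 = 0.6667
  8/3 = 2.6667
Decimals in increasing order: 0.6667 < 0.875 < 1.5 < 2.6667
Writing each back as its fraction gives the sorted order.
Final answer: 2/3, 7/8, 3/2, 8/3


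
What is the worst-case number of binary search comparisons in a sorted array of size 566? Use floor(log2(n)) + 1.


Binary search halves the search space each step.
Maximum comparisons = floor(log2(566)) + 1
log2(566) = 9.1447
floor(log2(566)) = 9, so 9 + 1 = 10
Final answer: 10


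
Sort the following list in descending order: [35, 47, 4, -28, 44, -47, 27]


Original list: [35, 47, 4, -28, 44, -47, 27]
Repeatedly take the largest remaining element:
  Remaining [35, 47, 4, -28, 44, -47, 27] -> largest is 47
  Remaining [35, 4, -28, 44, -47, 27] -> largest is 44
  Remaining [35, 4, -28, -47, 27] -> largest is 35
  Remaining [4, -28, -47, 27] -> largest is 27
  Remaining [4, -28, -47] -> largest is 4
  Remaining [-28, -47] -> largest is -28
  Remaining [-47] -> largest is -47
Collecting the picks in order gives the descending list.
Final answer: [47, 44, 35, 27, 4, -28, -47]


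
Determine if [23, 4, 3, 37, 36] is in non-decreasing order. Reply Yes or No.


Check consecutive pairs:
  23 <= 4? False
  4 <= 3? False
  3 <= 37? True
  37 <= 36? False
3 consecutive pair(s) are out of order, so the list is not sorted.
Final answer: No


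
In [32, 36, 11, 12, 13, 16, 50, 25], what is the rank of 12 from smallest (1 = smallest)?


Sort ascending: [11, 12, 13, 16, 25, 32, 36, 50]
Find 12 in the sorted list.
12 is at position 2 (1-indexed).
Final answer: 2


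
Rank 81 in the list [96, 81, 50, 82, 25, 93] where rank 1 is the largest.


Sort descending: [96, 93, 82, 81, 50, 25]
Find 81 in the sorted list.
81 is at position 4.
Final answer: 4


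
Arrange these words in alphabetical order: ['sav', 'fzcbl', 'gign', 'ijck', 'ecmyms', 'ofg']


Compare strings character by character (the first differing letter decides):
  'ecmyms' < 'fzcbl' since 'e' < 'f' at position 1
  'fzcbl' < 'gign' since 'f' < 'g' at position 1
  'gign' < 'ijck' since 'g' < 'i' at position 1
  'ijck' < 'ofg' since 'i' < 'o' at position 1
  'ofg' < 'sav' since 'o' < 's' at position 1
Chaining these comparisons gives the alphabetical order.
Final answer: ['ecmyms', 'fzcbl', 'gign', 'ijck', 'ofg', 'sav']


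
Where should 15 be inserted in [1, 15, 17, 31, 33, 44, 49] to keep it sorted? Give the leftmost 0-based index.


List is sorted: [1, 15, 17, 31, 33, 44, 49]
We need the leftmost position where 15 can be inserted, i.e. the first index whose element is >= 15 (or the end of the list if none is).
Binary search with low=0, high=7 (0-based indices):
  low=0, high=7, mid=3: a[3]=31 >= 15, so high = 3
  low=0, high=3, mid=1: a[1]=15 >= 15, so high = 1
  low=0, high=1, mid=0: a[0]=1 < 15, so low = 1
Now low = high = 1, so the insertion index is 1.
Final answer: 1


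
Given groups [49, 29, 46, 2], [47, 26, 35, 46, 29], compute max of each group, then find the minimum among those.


Find max of each group:
  Group 1: [49, 29, 46, 2] -> max = 49
  Group 2: [47, 26, 35, 46, 29] -> max = 47
Maxes: [49, 47]
Minimum of maxes = 47
Final answer: 47


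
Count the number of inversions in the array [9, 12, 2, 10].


For each element, count the later elements that are smaller than it:
  9 (index 0): smaller elements after it = [2] -> 1
  12 (index 1): smaller elements after it = [2, 10] -> 2
  2 (index 2): smaller elements after it = [] -> 0
Total inversions = 1 + 2 + 0 = 3
Final answer: 3


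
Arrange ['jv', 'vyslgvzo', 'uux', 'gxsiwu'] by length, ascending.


Compute lengths:
  'jv' has length 2
  'vyslgvzo' has length 8
  'uux' has length 3
  'gxsiwu' has length 6
Lengths in increasing order: 2 < 3 < 6 < 8
Listing the words in that order gives the answer.
Final answer: ['jv', 'uux', 'gxsiwu', 'vyslgvzo']


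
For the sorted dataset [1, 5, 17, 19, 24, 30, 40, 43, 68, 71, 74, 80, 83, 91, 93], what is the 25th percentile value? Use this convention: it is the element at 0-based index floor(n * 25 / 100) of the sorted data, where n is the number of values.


The dataset has n = 15 elements.
Index = floor(15 * 25 / 100) = floor(375 / 100) = floor(3.75) = 3
Counting from index 0 in the sorted data, the element at index 3 is 19.
Final answer: 19


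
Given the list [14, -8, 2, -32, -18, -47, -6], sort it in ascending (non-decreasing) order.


Original list: [14, -8, 2, -32, -18, -47, -6]
Repeatedly take the smallest remaining element:
  Remaining [14, -8, 2, -32, -18, -47, -6] -> smallest is -47
  Remaining [14, -8, 2, -32, -18, -6] -> smallest is -32
  Remaining [14, -8, 2, -18, -6] -> smallest is -18
  Remaining [14, -8, 2, -6] -> smallest is -8
  Remaining [14, 2, -6] -> smallest is -6
  Remaining [14, 2] -> smallest is 2
  Remaining [14] -> smallest is 14
Collecting the picks in order gives the sorted list.
Final answer: [-47, -32, -18, -8, -6, 2, 14]


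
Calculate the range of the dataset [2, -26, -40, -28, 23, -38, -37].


Maximum value: 23
Minimum value: -40
Range = 23 - (-40) = 63
Final answer: 63


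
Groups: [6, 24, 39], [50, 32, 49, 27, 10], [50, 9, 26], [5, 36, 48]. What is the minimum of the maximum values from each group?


Find max of each group:
  Group 1: [6, 24, 39] -> max = 39
  Group 2: [50, 32, 49, 27, 10] -> max = 50
  Group 3: [50, 9, 26] -> max = 50
  Group 4: [5, 36, 48] -> max = 48
Maxes: [39, 50, 50, 48]
Minimum of maxes = 39
Final answer: 39


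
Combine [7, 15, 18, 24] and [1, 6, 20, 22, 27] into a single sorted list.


List A: [7, 15, 18, 24]
List B: [1, 6, 20, 22, 27]
Repeatedly compare the front elements and take the smaller:
  7 vs 1 -> take 1
  7 vs 6 -> take 6
  7 vs 20 -> take 7
  15 vs 20 -> take 15
  18 vs 20 -> take 18
  24 vs 20 -> take 20
  24 vs 22 -> take 22
  24 vs 27 -> take 24
  A is exhausted; append the rest of B: [27]
Final answer: [1, 6, 7, 15, 18, 20, 22, 24, 27]


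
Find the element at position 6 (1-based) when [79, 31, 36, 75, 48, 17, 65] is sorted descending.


Sort descending: [79, 75, 65, 48, 36, 31, 17]
The 6th element (1-indexed) is at index 5.
Value = 31
Final answer: 31


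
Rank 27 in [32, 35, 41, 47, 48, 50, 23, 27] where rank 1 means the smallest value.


Sort ascending: [23, 27, 32, 35, 41, 47, 48, 50]
Find 27 in the sorted list.
27 is at position 2 (1-indexed).
Final answer: 2
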